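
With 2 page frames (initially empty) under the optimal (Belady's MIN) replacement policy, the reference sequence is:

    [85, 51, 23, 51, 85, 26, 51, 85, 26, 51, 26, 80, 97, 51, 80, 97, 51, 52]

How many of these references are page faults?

12

85: miss, frames [85]
51: miss, frames [85, 51]
23: miss, evict 85, frames [51, 23]
51: hit
85: miss, evict 23, frames [51, 85]
26: miss, evict 85, frames [51, 26]
51: hit
85: miss, evict 51, frames [26, 85]
26: hit
51: miss, evict 85, frames [26, 51]
26: hit
80: miss, evict 26, frames [51, 80]
97: miss, evict 80, frames [51, 97]
51: hit
80: miss, evict 51, frames [97, 80]
97: hit
51: miss, evict 80, frames [97, 51]
52: miss, evict 51, frames [97, 52]
Page faults: 12.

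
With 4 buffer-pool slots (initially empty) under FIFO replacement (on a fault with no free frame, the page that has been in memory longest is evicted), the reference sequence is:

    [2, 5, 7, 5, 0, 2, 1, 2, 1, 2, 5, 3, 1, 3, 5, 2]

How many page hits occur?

8

2 -> fault, frames [2]
5 -> fault, frames [2, 5]
7 -> fault, frames [2, 5, 7]
5 -> hit
0 -> fault, frames [2, 5, 7, 0]
2 -> hit
1 -> fault, evict 2, frames [5, 7, 0, 1]
2 -> fault, evict 5, frames [7, 0, 1, 2]
1 -> hit
2 -> hit
5 -> fault, evict 7, frames [0, 1, 2, 5]
3 -> fault, evict 0, frames [1, 2, 5, 3]
1 -> hit
3 -> hit
5 -> hit
2 -> hit
Hits: 8.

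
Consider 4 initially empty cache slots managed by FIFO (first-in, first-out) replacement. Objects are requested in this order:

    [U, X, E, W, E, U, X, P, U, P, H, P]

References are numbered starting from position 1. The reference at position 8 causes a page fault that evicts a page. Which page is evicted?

U

pos 1: U → fault, frames [U]
pos 2: X → fault, frames [U, X]
pos 3: E → fault, frames [U, X, E]
pos 4: W → fault, frames [U, X, E, W]
pos 5: E → hit
pos 6: U → hit
pos 7: X → hit
pos 8: P → fault, evict U, frames [X, E, W, P]
At position 8, page U is evicted.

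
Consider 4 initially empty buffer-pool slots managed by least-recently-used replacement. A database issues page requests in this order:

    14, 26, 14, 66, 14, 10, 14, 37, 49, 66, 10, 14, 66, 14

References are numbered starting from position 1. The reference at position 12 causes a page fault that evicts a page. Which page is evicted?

37

pos 1: 14 -> fault, frames {14}
pos 2: 26 -> fault, frames {14,26}
pos 3: 14 -> hit
pos 4: 66 -> fault, frames {26,14,66}
pos 5: 14 -> hit
pos 6: 10 -> fault, frames {26,66,14,10}
pos 7: 14 -> hit
pos 8: 37 -> fault, evict 26, frames {66,10,14,37}
pos 9: 49 -> fault, evict 66, frames {10,14,37,49}
pos 10: 66 -> fault, evict 10, frames {14,37,49,66}
pos 11: 10 -> fault, evict 14, frames {37,49,66,10}
pos 12: 14 -> fault, evict 37, frames {49,66,10,14}
At position 12, page 37 is evicted.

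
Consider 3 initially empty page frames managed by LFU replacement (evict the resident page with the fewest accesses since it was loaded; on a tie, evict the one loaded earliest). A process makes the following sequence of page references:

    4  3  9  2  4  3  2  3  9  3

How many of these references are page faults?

7

4 → fault, frames (4)
3 → fault, frames (4 3)
9 → fault, frames (4 3 9)
2 → fault, evict 4, frames (3 9 2)
4 → fault, evict 3, frames (9 2 4)
3 → fault, evict 9, frames (2 4 3)
2 → hit
3 → hit
9 → fault, evict 4, frames (2 3 9)
3 → hit
Page faults: 7.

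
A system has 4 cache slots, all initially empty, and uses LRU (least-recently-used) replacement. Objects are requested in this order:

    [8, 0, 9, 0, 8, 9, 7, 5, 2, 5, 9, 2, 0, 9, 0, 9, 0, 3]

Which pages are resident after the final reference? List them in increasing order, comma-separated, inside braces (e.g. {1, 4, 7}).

8 → miss, frames {8}
0 → miss, frames {8,0}
9 → miss, frames {8,0,9}
0 → hit
8 → hit
9 → hit
7 → miss, frames {0,8,9,7}
5 → miss, evict 0, frames {8,9,7,5}
2 → miss, evict 8, frames {9,7,5,2}
5 → hit
9 → hit
2 → hit
0 → miss, evict 7, frames {5,9,2,0}
9 → hit
0 → hit
9 → hit
0 → hit
3 → miss, evict 5, frames {2,9,0,3}

{0, 2, 3, 9}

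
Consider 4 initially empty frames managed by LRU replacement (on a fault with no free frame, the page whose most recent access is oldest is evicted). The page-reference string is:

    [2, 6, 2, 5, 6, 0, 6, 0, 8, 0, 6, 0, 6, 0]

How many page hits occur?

9

2 -> fault, frames {2}
6 -> fault, frames {2,6}
2 -> hit
5 -> fault, frames {6,2,5}
6 -> hit
0 -> fault, frames {2,5,6,0}
6 -> hit
0 -> hit
8 -> fault, evict 2, frames {5,6,0,8}
0 -> hit
6 -> hit
0 -> hit
6 -> hit
0 -> hit
Hits: 9.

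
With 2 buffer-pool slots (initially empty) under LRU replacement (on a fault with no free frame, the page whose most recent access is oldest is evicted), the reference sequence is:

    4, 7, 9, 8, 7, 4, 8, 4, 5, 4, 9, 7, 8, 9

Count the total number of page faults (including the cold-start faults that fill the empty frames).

12

4 -> fault, frames {4}
7 -> fault, frames {4,7}
9 -> fault, evict 4, frames {7,9}
8 -> fault, evict 7, frames {9,8}
7 -> fault, evict 9, frames {8,7}
4 -> fault, evict 8, frames {7,4}
8 -> fault, evict 7, frames {4,8}
4 -> hit
5 -> fault, evict 8, frames {4,5}
4 -> hit
9 -> fault, evict 5, frames {4,9}
7 -> fault, evict 4, frames {9,7}
8 -> fault, evict 9, frames {7,8}
9 -> fault, evict 7, frames {8,9}
Page faults: 12.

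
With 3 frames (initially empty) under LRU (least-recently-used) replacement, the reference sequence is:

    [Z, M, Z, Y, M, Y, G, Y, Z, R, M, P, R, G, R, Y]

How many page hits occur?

6

Z -> miss, frames [Z]
M -> miss, frames [Z, M]
Z -> hit
Y -> miss, frames [M, Z, Y]
M -> hit
Y -> hit
G -> miss, evict Z, frames [M, Y, G]
Y -> hit
Z -> miss, evict M, frames [G, Y, Z]
R -> miss, evict G, frames [Y, Z, R]
M -> miss, evict Y, frames [Z, R, M]
P -> miss, evict Z, frames [R, M, P]
R -> hit
G -> miss, evict M, frames [P, R, G]
R -> hit
Y -> miss, evict P, frames [G, R, Y]
Hits: 6.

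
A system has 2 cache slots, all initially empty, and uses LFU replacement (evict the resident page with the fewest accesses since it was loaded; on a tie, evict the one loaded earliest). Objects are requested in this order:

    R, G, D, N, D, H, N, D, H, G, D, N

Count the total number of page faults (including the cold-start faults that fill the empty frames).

9

R → miss, frames [R]
G → miss, frames [R, G]
D → miss, evict R, frames [G, D]
N → miss, evict G, frames [D, N]
D → hit
H → miss, evict N, frames [D, H]
N → miss, evict H, frames [D, N]
D → hit
H → miss, evict N, frames [D, H]
G → miss, evict H, frames [D, G]
D → hit
N → miss, evict G, frames [D, N]
Page faults: 9.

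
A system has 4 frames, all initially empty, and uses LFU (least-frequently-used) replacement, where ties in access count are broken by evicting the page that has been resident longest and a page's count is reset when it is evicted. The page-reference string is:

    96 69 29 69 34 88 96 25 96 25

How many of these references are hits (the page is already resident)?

3

96 → miss, frames (96)
69 → miss, frames (96 69)
29 → miss, frames (96 69 29)
69 → hit
34 → miss, frames (96 69 29 34)
88 → miss, evict 96, frames (69 29 34 88)
96 → miss, evict 29, frames (69 34 88 96)
25 → miss, evict 34, frames (69 88 96 25)
96 → hit
25 → hit
Hits: 3.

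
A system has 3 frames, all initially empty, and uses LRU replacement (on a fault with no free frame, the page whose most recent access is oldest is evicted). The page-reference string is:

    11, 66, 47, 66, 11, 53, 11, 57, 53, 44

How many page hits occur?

4

11 → fault, frames [11]
66 → fault, frames [11, 66]
47 → fault, frames [11, 66, 47]
66 → hit
11 → hit
53 → fault, evict 47, frames [66, 11, 53]
11 → hit
57 → fault, evict 66, frames [53, 11, 57]
53 → hit
44 → fault, evict 11, frames [57, 53, 44]
Hits: 4.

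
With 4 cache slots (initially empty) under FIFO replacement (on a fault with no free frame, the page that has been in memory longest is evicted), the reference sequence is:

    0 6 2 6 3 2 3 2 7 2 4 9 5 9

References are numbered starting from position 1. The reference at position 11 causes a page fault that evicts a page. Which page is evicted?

pos 1: 0 → fault, frames [0]
pos 2: 6 → fault, frames [0, 6]
pos 3: 2 → fault, frames [0, 6, 2]
pos 4: 6 → hit
pos 5: 3 → fault, frames [0, 6, 2, 3]
pos 6: 2 → hit
pos 7: 3 → hit
pos 8: 2 → hit
pos 9: 7 → fault, evict 0, frames [6, 2, 3, 7]
pos 10: 2 → hit
pos 11: 4 → fault, evict 6, frames [2, 3, 7, 4]
At position 11, page 6 is evicted.

6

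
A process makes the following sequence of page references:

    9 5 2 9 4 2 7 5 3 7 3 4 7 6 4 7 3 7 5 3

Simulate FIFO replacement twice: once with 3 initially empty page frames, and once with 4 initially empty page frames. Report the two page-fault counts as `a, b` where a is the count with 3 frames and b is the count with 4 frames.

3 frames: F F F . F . F F F . . F F F . . F . F . → 12 faults.
4 frames: F F F . F . F . F . . . . F . . . . F . → 8 faults.
8 < 12: adding a frame reduced faults, as is typical.

12, 8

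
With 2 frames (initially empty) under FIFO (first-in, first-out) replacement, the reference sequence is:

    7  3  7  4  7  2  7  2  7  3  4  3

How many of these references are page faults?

7: fault, frames [7]
3: fault, frames [7, 3]
7: hit
4: fault, evict 7, frames [3, 4]
7: fault, evict 3, frames [4, 7]
2: fault, evict 4, frames [7, 2]
7: hit
2: hit
7: hit
3: fault, evict 7, frames [2, 3]
4: fault, evict 2, frames [3, 4]
3: hit
Page faults: 7.

7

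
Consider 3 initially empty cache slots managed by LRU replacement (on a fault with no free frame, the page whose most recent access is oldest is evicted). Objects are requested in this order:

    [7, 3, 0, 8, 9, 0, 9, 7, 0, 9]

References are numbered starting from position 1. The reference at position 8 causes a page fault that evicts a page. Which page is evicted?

pos 1: 7 → fault, frames {7}
pos 2: 3 → fault, frames {7,3}
pos 3: 0 → fault, frames {7,3,0}
pos 4: 8 → fault, evict 7, frames {3,0,8}
pos 5: 9 → fault, evict 3, frames {0,8,9}
pos 6: 0 → hit
pos 7: 9 → hit
pos 8: 7 → fault, evict 8, frames {0,9,7}
At position 8, page 8 is evicted.

8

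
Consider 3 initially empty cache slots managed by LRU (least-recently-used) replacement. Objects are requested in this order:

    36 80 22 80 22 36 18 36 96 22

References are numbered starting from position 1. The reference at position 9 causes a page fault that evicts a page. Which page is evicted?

22

pos 1: 36 -> fault, frames {36}
pos 2: 80 -> fault, frames {36,80}
pos 3: 22 -> fault, frames {36,80,22}
pos 4: 80 -> hit
pos 5: 22 -> hit
pos 6: 36 -> hit
pos 7: 18 -> fault, evict 80, frames {22,36,18}
pos 8: 36 -> hit
pos 9: 96 -> fault, evict 22, frames {18,36,96}
At position 9, page 22 is evicted.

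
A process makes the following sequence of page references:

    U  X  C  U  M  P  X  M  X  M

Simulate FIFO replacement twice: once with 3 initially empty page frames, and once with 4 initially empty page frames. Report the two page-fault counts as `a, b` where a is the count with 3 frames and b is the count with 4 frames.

3 frames: F F F . F F F . . . → 6 faults.
4 frames: F F F . F F . . . . → 5 faults.
5 < 6: adding a frame reduced faults, as is typical.

6, 5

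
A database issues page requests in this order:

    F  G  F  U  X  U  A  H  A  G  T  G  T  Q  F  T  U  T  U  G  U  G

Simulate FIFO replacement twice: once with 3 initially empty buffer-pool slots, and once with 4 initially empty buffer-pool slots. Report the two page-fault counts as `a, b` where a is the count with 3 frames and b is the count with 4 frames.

3 frames: F F . F F . F F . F F . . F F . F F . F . . → 13 faults.
4 frames: F F . F F . F F . F F . . F F . F . . F . . → 12 faults.
12 < 13: adding a frame reduced faults, as is typical.

13, 12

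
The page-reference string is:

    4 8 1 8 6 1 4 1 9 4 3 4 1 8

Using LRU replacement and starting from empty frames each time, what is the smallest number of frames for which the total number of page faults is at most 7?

4

f=1: 14 faults
f=2: 11 faults
f=3: 9 faults
f=4: 7 faults
f=5: 7 faults
f=6: 6 faults
Smallest f with faults ≤ 7 is 4.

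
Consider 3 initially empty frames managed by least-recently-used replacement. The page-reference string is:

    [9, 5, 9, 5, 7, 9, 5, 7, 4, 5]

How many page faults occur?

4

9: miss, frames (9)
5: miss, frames (9 5)
9: hit
5: hit
7: miss, frames (9 5 7)
9: hit
5: hit
7: hit
4: miss, evict 9, frames (5 7 4)
5: hit
Page faults: 4.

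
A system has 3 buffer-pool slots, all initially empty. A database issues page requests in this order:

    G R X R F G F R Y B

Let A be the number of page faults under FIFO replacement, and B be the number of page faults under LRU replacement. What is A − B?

1

Under FIFO: F F F . F F . F F F → 8 faults.
Under LRU: F F F . F F . . F F → 7 faults.
A − B = 8 − 7 = 1.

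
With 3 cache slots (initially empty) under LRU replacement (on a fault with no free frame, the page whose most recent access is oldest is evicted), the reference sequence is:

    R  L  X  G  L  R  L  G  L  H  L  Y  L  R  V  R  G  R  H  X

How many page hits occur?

8

R -> fault, frames (R)
L -> fault, frames (R L)
X -> fault, frames (R L X)
G -> fault, evict R, frames (L X G)
L -> hit
R -> fault, evict X, frames (G L R)
L -> hit
G -> hit
L -> hit
H -> fault, evict R, frames (G L H)
L -> hit
Y -> fault, evict G, frames (H L Y)
L -> hit
R -> fault, evict H, frames (Y L R)
V -> fault, evict Y, frames (L R V)
R -> hit
G -> fault, evict L, frames (V R G)
R -> hit
H -> fault, evict V, frames (G R H)
X -> fault, evict G, frames (R H X)
Hits: 8.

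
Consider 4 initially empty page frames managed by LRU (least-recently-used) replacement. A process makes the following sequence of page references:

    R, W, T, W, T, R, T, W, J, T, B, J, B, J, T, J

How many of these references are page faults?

R -> miss, frames [R]
W -> miss, frames [R, W]
T -> miss, frames [R, W, T]
W -> hit
T -> hit
R -> hit
T -> hit
W -> hit
J -> miss, frames [R, T, W, J]
T -> hit
B -> miss, evict R, frames [W, J, T, B]
J -> hit
B -> hit
J -> hit
T -> hit
J -> hit
Page faults: 5.

5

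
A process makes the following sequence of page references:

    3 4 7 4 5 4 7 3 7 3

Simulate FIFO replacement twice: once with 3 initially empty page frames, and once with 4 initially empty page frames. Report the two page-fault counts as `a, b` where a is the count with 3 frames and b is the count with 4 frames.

3 frames: F F F . F . . F . . → 5 faults.
4 frames: F F F . F . . . . . → 4 faults.
4 < 5: adding a frame reduced faults, as is typical.

5, 4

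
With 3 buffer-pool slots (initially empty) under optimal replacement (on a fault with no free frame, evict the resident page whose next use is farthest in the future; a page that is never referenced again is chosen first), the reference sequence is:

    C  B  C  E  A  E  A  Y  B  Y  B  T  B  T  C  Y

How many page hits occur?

9

C -> miss, frames (C)
B -> miss, frames (C B)
C -> hit
E -> miss, frames (C B E)
A -> miss, evict C, frames (B E A)
E -> hit
A -> hit
Y -> miss, evict A, frames (B E Y)
B -> hit
Y -> hit
B -> hit
T -> miss, evict E, frames (B Y T)
B -> hit
T -> hit
C -> miss, evict T, frames (B Y C)
Y -> hit
Hits: 9.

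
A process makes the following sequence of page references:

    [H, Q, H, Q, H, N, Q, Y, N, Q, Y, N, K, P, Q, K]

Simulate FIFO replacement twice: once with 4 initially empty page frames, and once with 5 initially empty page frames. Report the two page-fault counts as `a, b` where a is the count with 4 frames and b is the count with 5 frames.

7, 6

4 frames: F F . . . F . F . . . . F F F . → 7 faults.
5 frames: F F . . . F . F . . . . F F . . → 6 faults.
6 < 7: adding a frame reduced faults, as is typical.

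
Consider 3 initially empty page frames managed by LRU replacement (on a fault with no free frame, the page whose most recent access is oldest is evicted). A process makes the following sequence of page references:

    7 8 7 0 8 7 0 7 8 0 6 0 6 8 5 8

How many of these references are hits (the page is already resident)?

11

7 -> fault, frames {7}
8 -> fault, frames {7,8}
7 -> hit
0 -> fault, frames {8,7,0}
8 -> hit
7 -> hit
0 -> hit
7 -> hit
8 -> hit
0 -> hit
6 -> fault, evict 7, frames {8,0,6}
0 -> hit
6 -> hit
8 -> hit
5 -> fault, evict 0, frames {6,8,5}
8 -> hit
Hits: 11.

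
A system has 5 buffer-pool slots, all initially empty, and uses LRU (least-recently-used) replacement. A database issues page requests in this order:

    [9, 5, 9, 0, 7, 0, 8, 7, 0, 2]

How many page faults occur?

9: fault, frames [9]
5: fault, frames [9, 5]
9: hit
0: fault, frames [5, 9, 0]
7: fault, frames [5, 9, 0, 7]
0: hit
8: fault, frames [5, 9, 7, 0, 8]
7: hit
0: hit
2: fault, evict 5, frames [9, 8, 7, 0, 2]
Page faults: 6.

6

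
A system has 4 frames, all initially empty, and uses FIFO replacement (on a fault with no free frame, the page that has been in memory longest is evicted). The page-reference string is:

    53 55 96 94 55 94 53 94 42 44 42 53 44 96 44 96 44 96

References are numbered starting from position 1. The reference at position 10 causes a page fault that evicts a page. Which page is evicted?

pos 1: 53: fault, frames [53]
pos 2: 55: fault, frames [53, 55]
pos 3: 96: fault, frames [53, 55, 96]
pos 4: 94: fault, frames [53, 55, 96, 94]
pos 5: 55: hit
pos 6: 94: hit
pos 7: 53: hit
pos 8: 94: hit
pos 9: 42: fault, evict 53, frames [55, 96, 94, 42]
pos 10: 44: fault, evict 55, frames [96, 94, 42, 44]
At position 10, page 55 is evicted.

55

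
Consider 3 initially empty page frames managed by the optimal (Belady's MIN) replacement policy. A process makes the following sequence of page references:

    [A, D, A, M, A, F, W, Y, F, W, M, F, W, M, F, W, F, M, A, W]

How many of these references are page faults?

8

A: miss, frames {A}
D: miss, frames {A,D}
A: hit
M: miss, frames {A,D,M}
A: hit
F: miss, evict D, frames {A,M,F}
W: miss, evict A, frames {M,F,W}
Y: miss, evict M, frames {F,W,Y}
F: hit
W: hit
M: miss, evict Y, frames {F,W,M}
F: hit
W: hit
M: hit
F: hit
W: hit
F: hit
M: hit
A: miss, evict M, frames {F,W,A}
W: hit
Page faults: 8.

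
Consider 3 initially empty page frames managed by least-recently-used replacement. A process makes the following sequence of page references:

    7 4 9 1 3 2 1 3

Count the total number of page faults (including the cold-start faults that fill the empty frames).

7: fault, frames [7]
4: fault, frames [7, 4]
9: fault, frames [7, 4, 9]
1: fault, evict 7, frames [4, 9, 1]
3: fault, evict 4, frames [9, 1, 3]
2: fault, evict 9, frames [1, 3, 2]
1: hit
3: hit
Page faults: 6.

6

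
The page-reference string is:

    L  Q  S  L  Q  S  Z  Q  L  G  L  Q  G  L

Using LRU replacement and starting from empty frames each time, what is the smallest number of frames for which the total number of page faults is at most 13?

f=1: 14 faults
f=2: 13 faults
f=3: 6 faults
f=4: 5 faults
f=5: 5 faults
Smallest f with faults ≤ 13 is 2.

2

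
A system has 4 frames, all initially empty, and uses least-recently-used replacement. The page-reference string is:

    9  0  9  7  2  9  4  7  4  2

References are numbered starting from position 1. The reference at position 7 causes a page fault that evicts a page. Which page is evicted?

pos 1: 9 → fault, frames [9]
pos 2: 0 → fault, frames [9, 0]
pos 3: 9 → hit
pos 4: 7 → fault, frames [0, 9, 7]
pos 5: 2 → fault, frames [0, 9, 7, 2]
pos 6: 9 → hit
pos 7: 4 → fault, evict 0, frames [7, 2, 9, 4]
At position 7, page 0 is evicted.

0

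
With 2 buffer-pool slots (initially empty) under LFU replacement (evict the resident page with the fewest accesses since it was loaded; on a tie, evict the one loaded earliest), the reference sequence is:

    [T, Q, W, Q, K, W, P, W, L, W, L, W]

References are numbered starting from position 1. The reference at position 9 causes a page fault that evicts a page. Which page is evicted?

W

pos 1: T -> fault, frames {T}
pos 2: Q -> fault, frames {T,Q}
pos 3: W -> fault, evict T, frames {Q,W}
pos 4: Q -> hit
pos 5: K -> fault, evict W, frames {Q,K}
pos 6: W -> fault, evict K, frames {Q,W}
pos 7: P -> fault, evict W, frames {Q,P}
pos 8: W -> fault, evict P, frames {Q,W}
pos 9: L -> fault, evict W, frames {Q,L}
At position 9, page W is evicted.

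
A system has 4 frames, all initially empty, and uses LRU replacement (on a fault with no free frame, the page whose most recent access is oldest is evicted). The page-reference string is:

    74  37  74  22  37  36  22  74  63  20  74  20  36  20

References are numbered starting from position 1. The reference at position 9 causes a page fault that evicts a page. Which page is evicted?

pos 1: 74 -> fault, frames [74]
pos 2: 37 -> fault, frames [74, 37]
pos 3: 74 -> hit
pos 4: 22 -> fault, frames [37, 74, 22]
pos 5: 37 -> hit
pos 6: 36 -> fault, frames [74, 22, 37, 36]
pos 7: 22 -> hit
pos 8: 74 -> hit
pos 9: 63 -> fault, evict 37, frames [36, 22, 74, 63]
At position 9, page 37 is evicted.

37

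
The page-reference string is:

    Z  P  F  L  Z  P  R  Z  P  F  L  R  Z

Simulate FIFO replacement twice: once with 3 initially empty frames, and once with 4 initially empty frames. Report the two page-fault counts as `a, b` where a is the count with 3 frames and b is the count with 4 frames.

3 frames: F F F F F F F . . F F . F → 10 faults.
4 frames: F F F F . . F F F F F F F → 11 faults.
11 > 10: adding a frame increased faults — Belady's anomaly.

10, 11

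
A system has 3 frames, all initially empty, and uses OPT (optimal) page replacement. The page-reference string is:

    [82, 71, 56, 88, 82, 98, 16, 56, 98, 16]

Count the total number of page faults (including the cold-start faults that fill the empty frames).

6

82 -> miss, frames {82}
71 -> miss, frames {82,71}
56 -> miss, frames {82,71,56}
88 -> miss, evict 71, frames {82,56,88}
82 -> hit
98 -> miss, evict 88, frames {82,56,98}
16 -> miss, evict 82, frames {56,98,16}
56 -> hit
98 -> hit
16 -> hit
Page faults: 6.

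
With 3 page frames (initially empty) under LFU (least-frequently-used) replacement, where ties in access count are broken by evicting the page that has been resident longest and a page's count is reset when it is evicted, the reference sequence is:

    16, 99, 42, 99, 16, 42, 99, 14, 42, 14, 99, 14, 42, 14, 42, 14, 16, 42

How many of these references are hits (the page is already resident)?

16 → fault, frames [16]
99 → fault, frames [16, 99]
42 → fault, frames [16, 99, 42]
99 → hit
16 → hit
42 → hit
99 → hit
14 → fault, evict 16, frames [99, 42, 14]
42 → hit
14 → hit
99 → hit
14 → hit
42 → hit
14 → hit
42 → hit
14 → hit
16 → fault, evict 99, frames [42, 14, 16]
42 → hit
Hits: 13.

13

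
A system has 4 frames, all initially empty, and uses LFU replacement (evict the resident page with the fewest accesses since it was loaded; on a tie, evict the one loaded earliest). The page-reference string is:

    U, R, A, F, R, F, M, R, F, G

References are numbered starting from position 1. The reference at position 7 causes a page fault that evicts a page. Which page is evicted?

U

pos 1: U -> miss, frames [U]
pos 2: R -> miss, frames [U, R]
pos 3: A -> miss, frames [U, R, A]
pos 4: F -> miss, frames [U, R, A, F]
pos 5: R -> hit
pos 6: F -> hit
pos 7: M -> miss, evict U, frames [R, A, F, M]
At position 7, page U is evicted.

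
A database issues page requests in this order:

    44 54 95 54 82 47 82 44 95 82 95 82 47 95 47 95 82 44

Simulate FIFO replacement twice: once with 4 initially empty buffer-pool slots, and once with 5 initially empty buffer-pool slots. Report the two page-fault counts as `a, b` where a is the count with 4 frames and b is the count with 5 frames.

4 frames: F F F . F F . F . . . . . . . . . . → 6 faults.
5 frames: F F F . F F . . . . . . . . . . . . → 5 faults.
5 < 6: adding a frame reduced faults, as is typical.

6, 5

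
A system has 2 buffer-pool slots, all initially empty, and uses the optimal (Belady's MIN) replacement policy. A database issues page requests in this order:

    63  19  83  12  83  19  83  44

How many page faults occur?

6

63 → miss, frames {63}
19 → miss, frames {63,19}
83 → miss, evict 63, frames {19,83}
12 → miss, evict 19, frames {83,12}
83 → hit
19 → miss, evict 12, frames {83,19}
83 → hit
44 → miss, evict 19, frames {83,44}
Page faults: 6.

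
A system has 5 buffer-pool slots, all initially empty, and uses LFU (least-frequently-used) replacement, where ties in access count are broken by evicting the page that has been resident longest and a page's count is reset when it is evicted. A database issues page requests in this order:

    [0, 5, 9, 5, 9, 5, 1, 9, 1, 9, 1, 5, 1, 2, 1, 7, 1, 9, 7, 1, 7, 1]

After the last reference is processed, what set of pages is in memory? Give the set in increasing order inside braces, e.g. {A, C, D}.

0 -> fault, frames [0]
5 -> fault, frames [0, 5]
9 -> fault, frames [0, 5, 9]
5 -> hit
9 -> hit
5 -> hit
1 -> fault, frames [0, 5, 9, 1]
9 -> hit
1 -> hit
9 -> hit
1 -> hit
5 -> hit
1 -> hit
2 -> fault, frames [0, 5, 9, 1, 2]
1 -> hit
7 -> fault, evict 0, frames [5, 9, 1, 2, 7]
1 -> hit
9 -> hit
7 -> hit
1 -> hit
7 -> hit
1 -> hit

{1, 2, 5, 7, 9}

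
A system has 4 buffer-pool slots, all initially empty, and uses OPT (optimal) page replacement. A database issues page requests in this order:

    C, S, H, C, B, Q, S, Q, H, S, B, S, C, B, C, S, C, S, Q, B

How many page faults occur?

C -> fault, frames {C}
S -> fault, frames {C,S}
H -> fault, frames {C,S,H}
C -> hit
B -> fault, frames {C,S,H,B}
Q -> fault, evict C, frames {S,H,B,Q}
S -> hit
Q -> hit
H -> hit
S -> hit
B -> hit
S -> hit
C -> fault, evict H, frames {S,B,Q,C}
B -> hit
C -> hit
S -> hit
C -> hit
S -> hit
Q -> hit
B -> hit
Page faults: 6.

6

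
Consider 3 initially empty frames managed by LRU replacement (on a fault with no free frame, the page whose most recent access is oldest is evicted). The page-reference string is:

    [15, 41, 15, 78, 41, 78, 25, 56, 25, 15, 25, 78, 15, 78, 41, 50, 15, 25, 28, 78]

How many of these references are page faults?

15 → fault, frames {15}
41 → fault, frames {15,41}
15 → hit
78 → fault, frames {41,15,78}
41 → hit
78 → hit
25 → fault, evict 15, frames {41,78,25}
56 → fault, evict 41, frames {78,25,56}
25 → hit
15 → fault, evict 78, frames {56,25,15}
25 → hit
78 → fault, evict 56, frames {15,25,78}
15 → hit
78 → hit
41 → fault, evict 25, frames {15,78,41}
50 → fault, evict 15, frames {78,41,50}
15 → fault, evict 78, frames {41,50,15}
25 → fault, evict 41, frames {50,15,25}
28 → fault, evict 50, frames {15,25,28}
78 → fault, evict 15, frames {25,28,78}
Page faults: 13.

13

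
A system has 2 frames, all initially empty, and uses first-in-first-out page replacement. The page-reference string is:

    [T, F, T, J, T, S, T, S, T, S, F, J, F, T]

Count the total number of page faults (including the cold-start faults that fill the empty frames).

8

T → fault, frames {T}
F → fault, frames {T,F}
T → hit
J → fault, evict T, frames {F,J}
T → fault, evict F, frames {J,T}
S → fault, evict J, frames {T,S}
T → hit
S → hit
T → hit
S → hit
F → fault, evict T, frames {S,F}
J → fault, evict S, frames {F,J}
F → hit
T → fault, evict F, frames {J,T}
Page faults: 8.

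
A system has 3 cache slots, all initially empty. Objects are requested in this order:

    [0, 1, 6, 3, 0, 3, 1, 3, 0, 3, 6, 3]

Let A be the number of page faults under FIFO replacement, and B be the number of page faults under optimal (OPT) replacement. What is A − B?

3

Under FIFO: F F F F F . F . . . F F → 8 faults.
Under OPT: F F F F . . . . . . F . → 5 faults.
A − B = 8 − 5 = 3.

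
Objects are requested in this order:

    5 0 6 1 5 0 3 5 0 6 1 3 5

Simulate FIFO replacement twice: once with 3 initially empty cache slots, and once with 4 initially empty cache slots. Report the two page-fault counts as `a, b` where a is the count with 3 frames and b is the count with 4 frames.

10, 11

3 frames: F F F F F F F . . F F . F → 10 faults.
4 frames: F F F F . . F F F F F F F → 11 faults.
11 > 10: adding a frame increased faults — Belady's anomaly.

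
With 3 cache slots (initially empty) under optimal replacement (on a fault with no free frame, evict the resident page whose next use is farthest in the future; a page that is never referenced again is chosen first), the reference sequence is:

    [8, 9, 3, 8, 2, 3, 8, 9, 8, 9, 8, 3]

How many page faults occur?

5

8 -> miss, frames [8]
9 -> miss, frames [8, 9]
3 -> miss, frames [8, 9, 3]
8 -> hit
2 -> miss, evict 9, frames [8, 3, 2]
3 -> hit
8 -> hit
9 -> miss, evict 2, frames [8, 3, 9]
8 -> hit
9 -> hit
8 -> hit
3 -> hit
Page faults: 5.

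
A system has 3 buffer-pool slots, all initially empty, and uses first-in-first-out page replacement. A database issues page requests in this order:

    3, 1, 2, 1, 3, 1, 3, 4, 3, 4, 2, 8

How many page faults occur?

3 -> fault, frames {3}
1 -> fault, frames {3,1}
2 -> fault, frames {3,1,2}
1 -> hit
3 -> hit
1 -> hit
3 -> hit
4 -> fault, evict 3, frames {1,2,4}
3 -> fault, evict 1, frames {2,4,3}
4 -> hit
2 -> hit
8 -> fault, evict 2, frames {4,3,8}
Page faults: 6.

6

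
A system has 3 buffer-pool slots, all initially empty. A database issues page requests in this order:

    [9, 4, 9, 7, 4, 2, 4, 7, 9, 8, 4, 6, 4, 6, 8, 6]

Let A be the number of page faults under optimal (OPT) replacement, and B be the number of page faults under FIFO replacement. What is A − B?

Under OPT: F F . F . F . . F F . F . . . . → 7 faults.
Under FIFO: F F . F . F . . F F F F . . . . → 8 faults.
A − B = 7 − 8 = -1.

-1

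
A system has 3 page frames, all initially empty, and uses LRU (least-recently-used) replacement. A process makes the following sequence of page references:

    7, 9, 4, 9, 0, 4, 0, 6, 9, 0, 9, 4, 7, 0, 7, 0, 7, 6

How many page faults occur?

10

7 -> fault, frames {7}
9 -> fault, frames {7,9}
4 -> fault, frames {7,9,4}
9 -> hit
0 -> fault, evict 7, frames {4,9,0}
4 -> hit
0 -> hit
6 -> fault, evict 9, frames {4,0,6}
9 -> fault, evict 4, frames {0,6,9}
0 -> hit
9 -> hit
4 -> fault, evict 6, frames {0,9,4}
7 -> fault, evict 0, frames {9,4,7}
0 -> fault, evict 9, frames {4,7,0}
7 -> hit
0 -> hit
7 -> hit
6 -> fault, evict 4, frames {0,7,6}
Page faults: 10.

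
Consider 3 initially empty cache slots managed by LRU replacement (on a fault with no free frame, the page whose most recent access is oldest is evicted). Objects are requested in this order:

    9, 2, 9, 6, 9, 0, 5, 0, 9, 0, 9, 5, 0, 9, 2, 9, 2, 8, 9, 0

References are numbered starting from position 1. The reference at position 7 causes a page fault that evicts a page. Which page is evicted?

6

pos 1: 9 -> miss, frames (9)
pos 2: 2 -> miss, frames (9 2)
pos 3: 9 -> hit
pos 4: 6 -> miss, frames (2 9 6)
pos 5: 9 -> hit
pos 6: 0 -> miss, evict 2, frames (6 9 0)
pos 7: 5 -> miss, evict 6, frames (9 0 5)
At position 7, page 6 is evicted.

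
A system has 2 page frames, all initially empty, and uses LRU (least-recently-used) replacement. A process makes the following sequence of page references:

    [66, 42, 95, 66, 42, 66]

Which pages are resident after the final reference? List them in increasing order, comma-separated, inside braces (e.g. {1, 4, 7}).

{42, 66}

66: fault, frames [66]
42: fault, frames [66, 42]
95: fault, evict 66, frames [42, 95]
66: fault, evict 42, frames [95, 66]
42: fault, evict 95, frames [66, 42]
66: hit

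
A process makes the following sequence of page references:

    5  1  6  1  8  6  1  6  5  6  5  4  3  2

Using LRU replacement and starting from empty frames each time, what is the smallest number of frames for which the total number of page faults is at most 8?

f=1: 14 faults
f=2: 10 faults
f=3: 8 faults
f=4: 7 faults
f=5: 7 faults
f=6: 7 faults
f=7: 7 faults
Smallest f with faults ≤ 8 is 3.

3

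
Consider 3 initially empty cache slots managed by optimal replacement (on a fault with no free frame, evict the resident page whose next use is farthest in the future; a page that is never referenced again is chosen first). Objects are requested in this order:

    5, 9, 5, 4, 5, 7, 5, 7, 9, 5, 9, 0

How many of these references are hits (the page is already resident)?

5: fault, frames {5}
9: fault, frames {5,9}
5: hit
4: fault, frames {5,9,4}
5: hit
7: fault, evict 4, frames {5,9,7}
5: hit
7: hit
9: hit
5: hit
9: hit
0: fault, evict 7, frames {5,9,0}
Hits: 7.

7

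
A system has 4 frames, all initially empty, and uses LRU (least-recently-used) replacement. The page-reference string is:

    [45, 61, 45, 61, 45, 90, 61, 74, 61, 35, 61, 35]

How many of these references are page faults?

5

45 → miss, frames [45]
61 → miss, frames [45, 61]
45 → hit
61 → hit
45 → hit
90 → miss, frames [61, 45, 90]
61 → hit
74 → miss, frames [45, 90, 61, 74]
61 → hit
35 → miss, evict 45, frames [90, 74, 61, 35]
61 → hit
35 → hit
Page faults: 5.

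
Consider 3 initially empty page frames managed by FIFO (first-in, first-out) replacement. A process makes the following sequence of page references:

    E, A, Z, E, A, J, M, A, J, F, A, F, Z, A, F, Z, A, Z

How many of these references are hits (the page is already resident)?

E -> miss, frames {E}
A -> miss, frames {E,A}
Z -> miss, frames {E,A,Z}
E -> hit
A -> hit
J -> miss, evict E, frames {A,Z,J}
M -> miss, evict A, frames {Z,J,M}
A -> miss, evict Z, frames {J,M,A}
J -> hit
F -> miss, evict J, frames {M,A,F}
A -> hit
F -> hit
Z -> miss, evict M, frames {A,F,Z}
A -> hit
F -> hit
Z -> hit
A -> hit
Z -> hit
Hits: 10.

10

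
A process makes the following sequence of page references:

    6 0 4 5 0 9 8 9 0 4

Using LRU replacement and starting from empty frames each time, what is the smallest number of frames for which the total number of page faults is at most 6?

5

f=1: 10 faults
f=2: 9 faults
f=3: 7 faults
f=4: 7 faults
f=5: 6 faults
f=6: 6 faults
Smallest f with faults ≤ 6 is 5.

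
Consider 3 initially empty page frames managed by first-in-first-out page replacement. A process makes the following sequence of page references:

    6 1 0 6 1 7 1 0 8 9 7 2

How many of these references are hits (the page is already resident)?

5

6 -> miss, frames {6}
1 -> miss, frames {6,1}
0 -> miss, frames {6,1,0}
6 -> hit
1 -> hit
7 -> miss, evict 6, frames {1,0,7}
1 -> hit
0 -> hit
8 -> miss, evict 1, frames {0,7,8}
9 -> miss, evict 0, frames {7,8,9}
7 -> hit
2 -> miss, evict 7, frames {8,9,2}
Hits: 5.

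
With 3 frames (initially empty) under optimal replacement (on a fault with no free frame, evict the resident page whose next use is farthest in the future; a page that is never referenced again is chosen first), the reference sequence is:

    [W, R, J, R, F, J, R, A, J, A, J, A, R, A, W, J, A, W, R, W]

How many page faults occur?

W -> fault, frames {W}
R -> fault, frames {W,R}
J -> fault, frames {W,R,J}
R -> hit
F -> fault, evict W, frames {R,J,F}
J -> hit
R -> hit
A -> fault, evict F, frames {R,J,A}
J -> hit
A -> hit
J -> hit
A -> hit
R -> hit
A -> hit
W -> fault, evict R, frames {J,A,W}
J -> hit
A -> hit
W -> hit
R -> fault, evict A, frames {J,W,R}
W -> hit
Page faults: 7.

7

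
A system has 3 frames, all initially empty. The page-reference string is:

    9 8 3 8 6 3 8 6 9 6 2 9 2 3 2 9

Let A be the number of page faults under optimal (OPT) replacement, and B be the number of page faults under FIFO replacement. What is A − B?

-1

Under OPT: F F F . F . . . F . F . . . . . → 6 faults.
Under FIFO: F F F . F . . . F . F . . F . . → 7 faults.
A − B = 6 − 7 = -1.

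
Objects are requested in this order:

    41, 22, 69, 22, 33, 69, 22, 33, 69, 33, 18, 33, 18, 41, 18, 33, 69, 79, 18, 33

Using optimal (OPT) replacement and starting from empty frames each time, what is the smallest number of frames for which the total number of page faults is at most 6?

4

f=1: 20 faults
f=2: 12 faults
f=3: 8 faults
f=4: 6 faults
f=5: 6 faults
f=6: 6 faults
Smallest f with faults ≤ 6 is 4.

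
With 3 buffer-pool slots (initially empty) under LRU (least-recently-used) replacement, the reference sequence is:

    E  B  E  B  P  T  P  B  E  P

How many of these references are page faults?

E -> miss, frames {E}
B -> miss, frames {E,B}
E -> hit
B -> hit
P -> miss, frames {E,B,P}
T -> miss, evict E, frames {B,P,T}
P -> hit
B -> hit
E -> miss, evict T, frames {P,B,E}
P -> hit
Page faults: 5.

5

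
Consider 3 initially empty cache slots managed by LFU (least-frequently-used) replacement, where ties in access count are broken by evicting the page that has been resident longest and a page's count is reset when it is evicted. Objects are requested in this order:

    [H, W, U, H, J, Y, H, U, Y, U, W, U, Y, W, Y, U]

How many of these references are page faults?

10

H → miss, frames (H)
W → miss, frames (H W)
U → miss, frames (H W U)
H → hit
J → miss, evict W, frames (H U J)
Y → miss, evict U, frames (H J Y)
H → hit
U → miss, evict J, frames (H Y U)
Y → hit
U → hit
W → miss, evict Y, frames (H U W)
U → hit
Y → miss, evict W, frames (H U Y)
W → miss, evict Y, frames (H U W)
Y → miss, evict W, frames (H U Y)
U → hit
Page faults: 10.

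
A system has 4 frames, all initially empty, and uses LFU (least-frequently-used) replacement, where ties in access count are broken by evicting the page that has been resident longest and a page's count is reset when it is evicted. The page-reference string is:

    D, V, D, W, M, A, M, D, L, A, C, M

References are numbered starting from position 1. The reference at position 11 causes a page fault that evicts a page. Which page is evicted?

pos 1: D -> miss, frames {D}
pos 2: V -> miss, frames {D,V}
pos 3: D -> hit
pos 4: W -> miss, frames {D,V,W}
pos 5: M -> miss, frames {D,V,W,M}
pos 6: A -> miss, evict V, frames {D,W,M,A}
pos 7: M -> hit
pos 8: D -> hit
pos 9: L -> miss, evict W, frames {D,M,A,L}
pos 10: A -> hit
pos 11: C -> miss, evict L, frames {D,M,A,C}
At position 11, page L is evicted.

L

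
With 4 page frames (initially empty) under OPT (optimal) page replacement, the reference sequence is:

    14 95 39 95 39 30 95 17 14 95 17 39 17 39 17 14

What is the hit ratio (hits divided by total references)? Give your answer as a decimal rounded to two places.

0.69

14: fault, frames {14}
95: fault, frames {14,95}
39: fault, frames {14,95,39}
95: hit
39: hit
30: fault, frames {14,95,39,30}
95: hit
17: fault, evict 30, frames {14,95,39,17}
14: hit
95: hit
17: hit
39: hit
17: hit
39: hit
17: hit
14: hit
Hits: 11 of 16 references → 11/16 = 0.6875.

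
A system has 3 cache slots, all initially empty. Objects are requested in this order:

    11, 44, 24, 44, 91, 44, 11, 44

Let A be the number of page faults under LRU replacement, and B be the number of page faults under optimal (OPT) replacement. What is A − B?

Under LRU: F F F . F . F . → 5 faults.
Under OPT: F F F . F . . . → 4 faults.
A − B = 5 − 4 = 1.

1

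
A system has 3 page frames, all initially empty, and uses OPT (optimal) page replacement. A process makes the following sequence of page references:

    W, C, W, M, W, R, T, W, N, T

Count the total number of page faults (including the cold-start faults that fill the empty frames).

W → fault, frames [W]
C → fault, frames [W, C]
W → hit
M → fault, frames [W, C, M]
W → hit
R → fault, evict M, frames [W, C, R]
T → fault, evict R, frames [W, C, T]
W → hit
N → fault, evict C, frames [W, T, N]
T → hit
Page faults: 6.

6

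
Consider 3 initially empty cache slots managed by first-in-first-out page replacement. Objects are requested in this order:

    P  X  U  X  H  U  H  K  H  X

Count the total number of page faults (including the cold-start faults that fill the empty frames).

P -> fault, frames [P]
X -> fault, frames [P, X]
U -> fault, frames [P, X, U]
X -> hit
H -> fault, evict P, frames [X, U, H]
U -> hit
H -> hit
K -> fault, evict X, frames [U, H, K]
H -> hit
X -> fault, evict U, frames [H, K, X]
Page faults: 6.

6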